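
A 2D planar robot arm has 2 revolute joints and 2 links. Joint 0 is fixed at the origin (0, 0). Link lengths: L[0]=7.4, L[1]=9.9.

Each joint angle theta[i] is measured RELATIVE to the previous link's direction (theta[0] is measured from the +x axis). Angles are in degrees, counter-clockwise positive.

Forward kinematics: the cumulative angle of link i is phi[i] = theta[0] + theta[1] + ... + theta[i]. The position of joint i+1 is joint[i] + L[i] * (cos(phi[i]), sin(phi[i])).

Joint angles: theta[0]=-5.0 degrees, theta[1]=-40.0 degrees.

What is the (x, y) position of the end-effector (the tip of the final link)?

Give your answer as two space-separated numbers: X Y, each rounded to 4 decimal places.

joint[0] = (0.0000, 0.0000)  (base)
link 0: phi[0] = -5 = -5 deg
  cos(-5 deg) = 0.9962, sin(-5 deg) = -0.0872
  joint[1] = (0.0000, 0.0000) + 7.4 * (0.9962, -0.0872) = (0.0000 + 7.3718, 0.0000 + -0.6450) = (7.3718, -0.6450)
link 1: phi[1] = -5 + -40 = -45 deg
  cos(-45 deg) = 0.7071, sin(-45 deg) = -0.7071
  joint[2] = (7.3718, -0.6450) + 9.9 * (0.7071, -0.7071) = (7.3718 + 7.0004, -0.6450 + -7.0004) = (14.3722, -7.6453)
End effector: (14.3722, -7.6453)

Answer: 14.3722 -7.6453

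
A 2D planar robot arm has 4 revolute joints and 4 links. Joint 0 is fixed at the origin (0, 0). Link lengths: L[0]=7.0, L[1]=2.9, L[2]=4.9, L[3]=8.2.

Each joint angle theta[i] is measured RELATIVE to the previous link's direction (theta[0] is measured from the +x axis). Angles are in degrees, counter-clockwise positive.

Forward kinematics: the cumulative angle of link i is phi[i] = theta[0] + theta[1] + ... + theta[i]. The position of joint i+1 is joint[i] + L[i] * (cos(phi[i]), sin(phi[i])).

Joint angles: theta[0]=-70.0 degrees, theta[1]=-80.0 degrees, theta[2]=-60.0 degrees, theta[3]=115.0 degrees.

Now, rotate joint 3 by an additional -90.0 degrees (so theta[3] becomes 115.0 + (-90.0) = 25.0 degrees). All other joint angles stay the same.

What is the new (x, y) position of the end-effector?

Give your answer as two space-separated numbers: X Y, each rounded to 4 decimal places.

Answer: -12.5297 -4.8632

Derivation:
joint[0] = (0.0000, 0.0000)  (base)
link 0: phi[0] = -70 = -70 deg
  cos(-70 deg) = 0.3420, sin(-70 deg) = -0.9397
  joint[1] = (0.0000, 0.0000) + 7 * (0.3420, -0.9397) = (0.0000 + 2.3941, 0.0000 + -6.5778) = (2.3941, -6.5778)
link 1: phi[1] = -70 + -80 = -150 deg
  cos(-150 deg) = -0.8660, sin(-150 deg) = -0.5000
  joint[2] = (2.3941, -6.5778) + 2.9 * (-0.8660, -0.5000) = (2.3941 + -2.5115, -6.5778 + -1.4500) = (-0.1173, -8.0278)
link 2: phi[2] = -70 + -80 + -60 = -210 deg
  cos(-210 deg) = -0.8660, sin(-210 deg) = 0.5000
  joint[3] = (-0.1173, -8.0278) + 4.9 * (-0.8660, 0.5000) = (-0.1173 + -4.2435, -8.0278 + 2.4500) = (-4.3609, -5.5778)
link 3: phi[3] = -70 + -80 + -60 + 25 = -185 deg
  cos(-185 deg) = -0.9962, sin(-185 deg) = 0.0872
  joint[4] = (-4.3609, -5.5778) + 8.2 * (-0.9962, 0.0872) = (-4.3609 + -8.1688, -5.5778 + 0.7147) = (-12.5297, -4.8632)
End effector: (-12.5297, -4.8632)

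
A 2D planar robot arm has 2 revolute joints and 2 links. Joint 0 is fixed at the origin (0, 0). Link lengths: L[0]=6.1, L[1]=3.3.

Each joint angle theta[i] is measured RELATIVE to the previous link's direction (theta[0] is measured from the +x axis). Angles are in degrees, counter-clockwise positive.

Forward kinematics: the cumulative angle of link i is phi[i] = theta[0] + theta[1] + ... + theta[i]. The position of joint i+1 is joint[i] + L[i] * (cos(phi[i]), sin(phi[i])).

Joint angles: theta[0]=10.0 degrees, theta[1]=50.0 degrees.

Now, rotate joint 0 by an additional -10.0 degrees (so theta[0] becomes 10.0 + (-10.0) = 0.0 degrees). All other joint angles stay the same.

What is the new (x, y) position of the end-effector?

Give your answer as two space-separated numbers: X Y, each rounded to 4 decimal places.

joint[0] = (0.0000, 0.0000)  (base)
link 0: phi[0] = 0 = 0 deg
  cos(0 deg) = 1.0000, sin(0 deg) = 0.0000
  joint[1] = (0.0000, 0.0000) + 6.1 * (1.0000, 0.0000) = (0.0000 + 6.1000, 0.0000 + 0.0000) = (6.1000, 0.0000)
link 1: phi[1] = 0 + 50 = 50 deg
  cos(50 deg) = 0.6428, sin(50 deg) = 0.7660
  joint[2] = (6.1000, 0.0000) + 3.3 * (0.6428, 0.7660) = (6.1000 + 2.1212, 0.0000 + 2.5279) = (8.2212, 2.5279)
End effector: (8.2212, 2.5279)

Answer: 8.2212 2.5279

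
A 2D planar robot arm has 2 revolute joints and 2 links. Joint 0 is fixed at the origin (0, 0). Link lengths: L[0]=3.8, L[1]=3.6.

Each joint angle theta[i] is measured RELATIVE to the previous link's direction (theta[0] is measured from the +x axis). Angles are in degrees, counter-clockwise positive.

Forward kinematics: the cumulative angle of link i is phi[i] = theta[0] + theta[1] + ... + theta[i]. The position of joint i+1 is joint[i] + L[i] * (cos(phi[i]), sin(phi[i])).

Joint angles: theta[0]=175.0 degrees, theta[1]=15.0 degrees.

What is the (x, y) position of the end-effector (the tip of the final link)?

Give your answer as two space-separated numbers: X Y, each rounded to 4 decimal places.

Answer: -7.3308 -0.2939

Derivation:
joint[0] = (0.0000, 0.0000)  (base)
link 0: phi[0] = 175 = 175 deg
  cos(175 deg) = -0.9962, sin(175 deg) = 0.0872
  joint[1] = (0.0000, 0.0000) + 3.8 * (-0.9962, 0.0872) = (0.0000 + -3.7855, 0.0000 + 0.3312) = (-3.7855, 0.3312)
link 1: phi[1] = 175 + 15 = 190 deg
  cos(190 deg) = -0.9848, sin(190 deg) = -0.1736
  joint[2] = (-3.7855, 0.3312) + 3.6 * (-0.9848, -0.1736) = (-3.7855 + -3.5453, 0.3312 + -0.6251) = (-7.3308, -0.2939)
End effector: (-7.3308, -0.2939)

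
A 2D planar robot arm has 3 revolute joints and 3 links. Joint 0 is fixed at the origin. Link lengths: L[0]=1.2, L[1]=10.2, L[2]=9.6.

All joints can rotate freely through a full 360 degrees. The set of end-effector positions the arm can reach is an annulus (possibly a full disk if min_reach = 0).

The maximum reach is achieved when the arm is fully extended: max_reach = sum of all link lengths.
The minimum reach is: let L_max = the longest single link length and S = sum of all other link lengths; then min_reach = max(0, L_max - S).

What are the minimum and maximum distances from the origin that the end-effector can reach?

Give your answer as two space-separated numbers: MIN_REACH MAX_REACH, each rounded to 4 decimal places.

Link lengths: [1.2, 10.2, 9.6]
max_reach = 1.2 + 10.2 + 9.6 = 21
L_max = max([1.2, 10.2, 9.6]) = 10.2
S (sum of others) = 21 - 10.2 = 10.8
min_reach = max(0, 10.2 - 10.8) = max(0, -0.6) = 0

Answer: 0.0000 21.0000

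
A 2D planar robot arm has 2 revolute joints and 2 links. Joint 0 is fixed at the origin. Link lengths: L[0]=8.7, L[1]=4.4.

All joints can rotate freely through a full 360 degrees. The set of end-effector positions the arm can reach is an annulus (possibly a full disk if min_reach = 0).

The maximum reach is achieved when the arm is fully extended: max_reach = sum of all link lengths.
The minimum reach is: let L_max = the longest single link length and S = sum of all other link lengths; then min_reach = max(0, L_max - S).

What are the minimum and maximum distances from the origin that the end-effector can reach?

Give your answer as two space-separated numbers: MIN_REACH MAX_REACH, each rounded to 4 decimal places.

Answer: 4.3000 13.1000

Derivation:
Link lengths: [8.7, 4.4]
max_reach = 8.7 + 4.4 = 13.1
L_max = max([8.7, 4.4]) = 8.7
S (sum of others) = 13.1 - 8.7 = 4.4
min_reach = max(0, 8.7 - 4.4) = max(0, 4.3) = 4.3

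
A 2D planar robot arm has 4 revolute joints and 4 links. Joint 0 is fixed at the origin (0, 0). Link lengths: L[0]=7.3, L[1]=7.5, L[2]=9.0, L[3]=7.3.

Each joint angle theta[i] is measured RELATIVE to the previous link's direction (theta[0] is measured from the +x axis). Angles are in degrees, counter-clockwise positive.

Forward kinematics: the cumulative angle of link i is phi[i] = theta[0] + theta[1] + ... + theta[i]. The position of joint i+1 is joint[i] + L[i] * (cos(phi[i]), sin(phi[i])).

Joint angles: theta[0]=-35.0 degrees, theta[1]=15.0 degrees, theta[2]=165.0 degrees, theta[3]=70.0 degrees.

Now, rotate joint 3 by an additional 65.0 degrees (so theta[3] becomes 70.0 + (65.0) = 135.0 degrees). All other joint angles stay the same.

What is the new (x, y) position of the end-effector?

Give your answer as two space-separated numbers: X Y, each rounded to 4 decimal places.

joint[0] = (0.0000, 0.0000)  (base)
link 0: phi[0] = -35 = -35 deg
  cos(-35 deg) = 0.8192, sin(-35 deg) = -0.5736
  joint[1] = (0.0000, 0.0000) + 7.3 * (0.8192, -0.5736) = (0.0000 + 5.9798, 0.0000 + -4.1871) = (5.9798, -4.1871)
link 1: phi[1] = -35 + 15 = -20 deg
  cos(-20 deg) = 0.9397, sin(-20 deg) = -0.3420
  joint[2] = (5.9798, -4.1871) + 7.5 * (0.9397, -0.3420) = (5.9798 + 7.0477, -4.1871 + -2.5652) = (13.0275, -6.7523)
link 2: phi[2] = -35 + 15 + 165 = 145 deg
  cos(145 deg) = -0.8192, sin(145 deg) = 0.5736
  joint[3] = (13.0275, -6.7523) + 9 * (-0.8192, 0.5736) = (13.0275 + -7.3724, -6.7523 + 5.1622) = (5.6551, -1.5901)
link 3: phi[3] = -35 + 15 + 165 + 135 = 280 deg
  cos(280 deg) = 0.1736, sin(280 deg) = -0.9848
  joint[4] = (5.6551, -1.5901) + 7.3 * (0.1736, -0.9848) = (5.6551 + 1.2676, -1.5901 + -7.1891) = (6.9228, -8.7792)
End effector: (6.9228, -8.7792)

Answer: 6.9228 -8.7792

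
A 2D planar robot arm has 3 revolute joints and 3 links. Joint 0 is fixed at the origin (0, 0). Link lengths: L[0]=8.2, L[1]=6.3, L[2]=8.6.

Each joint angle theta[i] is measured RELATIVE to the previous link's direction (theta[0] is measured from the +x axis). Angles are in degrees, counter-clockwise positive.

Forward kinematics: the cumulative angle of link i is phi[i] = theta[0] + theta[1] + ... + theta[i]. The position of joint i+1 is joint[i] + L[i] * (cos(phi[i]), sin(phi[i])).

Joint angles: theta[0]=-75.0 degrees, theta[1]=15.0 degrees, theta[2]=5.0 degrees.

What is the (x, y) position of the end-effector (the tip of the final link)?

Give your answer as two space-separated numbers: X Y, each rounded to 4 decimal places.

Answer: 10.2051 -20.4213

Derivation:
joint[0] = (0.0000, 0.0000)  (base)
link 0: phi[0] = -75 = -75 deg
  cos(-75 deg) = 0.2588, sin(-75 deg) = -0.9659
  joint[1] = (0.0000, 0.0000) + 8.2 * (0.2588, -0.9659) = (0.0000 + 2.1223, 0.0000 + -7.9206) = (2.1223, -7.9206)
link 1: phi[1] = -75 + 15 = -60 deg
  cos(-60 deg) = 0.5000, sin(-60 deg) = -0.8660
  joint[2] = (2.1223, -7.9206) + 6.3 * (0.5000, -0.8660) = (2.1223 + 3.1500, -7.9206 + -5.4560) = (5.2723, -13.3766)
link 2: phi[2] = -75 + 15 + 5 = -55 deg
  cos(-55 deg) = 0.5736, sin(-55 deg) = -0.8192
  joint[3] = (5.2723, -13.3766) + 8.6 * (0.5736, -0.8192) = (5.2723 + 4.9328, -13.3766 + -7.0447) = (10.2051, -20.4213)
End effector: (10.2051, -20.4213)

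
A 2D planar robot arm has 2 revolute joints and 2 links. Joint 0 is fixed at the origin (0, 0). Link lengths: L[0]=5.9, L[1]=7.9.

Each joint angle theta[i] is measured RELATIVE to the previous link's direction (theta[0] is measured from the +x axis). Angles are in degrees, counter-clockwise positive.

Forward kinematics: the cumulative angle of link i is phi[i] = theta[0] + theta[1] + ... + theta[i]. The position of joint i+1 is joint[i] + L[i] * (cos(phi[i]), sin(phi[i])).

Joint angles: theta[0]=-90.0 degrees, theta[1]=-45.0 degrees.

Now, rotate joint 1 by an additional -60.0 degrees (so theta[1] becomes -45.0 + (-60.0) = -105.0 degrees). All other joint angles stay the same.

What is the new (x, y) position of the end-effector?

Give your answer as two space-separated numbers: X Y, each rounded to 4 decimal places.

Answer: -7.6308 -3.8553

Derivation:
joint[0] = (0.0000, 0.0000)  (base)
link 0: phi[0] = -90 = -90 deg
  cos(-90 deg) = 0.0000, sin(-90 deg) = -1.0000
  joint[1] = (0.0000, 0.0000) + 5.9 * (0.0000, -1.0000) = (0.0000 + 0.0000, 0.0000 + -5.9000) = (0.0000, -5.9000)
link 1: phi[1] = -90 + -105 = -195 deg
  cos(-195 deg) = -0.9659, sin(-195 deg) = 0.2588
  joint[2] = (0.0000, -5.9000) + 7.9 * (-0.9659, 0.2588) = (0.0000 + -7.6308, -5.9000 + 2.0447) = (-7.6308, -3.8553)
End effector: (-7.6308, -3.8553)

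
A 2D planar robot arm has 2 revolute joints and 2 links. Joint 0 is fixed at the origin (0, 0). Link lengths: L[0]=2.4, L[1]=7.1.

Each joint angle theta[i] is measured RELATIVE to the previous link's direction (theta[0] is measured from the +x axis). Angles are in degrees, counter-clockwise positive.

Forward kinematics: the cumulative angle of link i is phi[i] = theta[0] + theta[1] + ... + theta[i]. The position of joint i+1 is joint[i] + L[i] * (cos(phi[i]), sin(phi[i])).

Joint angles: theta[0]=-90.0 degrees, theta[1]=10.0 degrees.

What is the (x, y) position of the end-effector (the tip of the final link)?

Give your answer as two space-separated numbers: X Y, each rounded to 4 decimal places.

Answer: 1.2329 -9.3921

Derivation:
joint[0] = (0.0000, 0.0000)  (base)
link 0: phi[0] = -90 = -90 deg
  cos(-90 deg) = 0.0000, sin(-90 deg) = -1.0000
  joint[1] = (0.0000, 0.0000) + 2.4 * (0.0000, -1.0000) = (0.0000 + 0.0000, 0.0000 + -2.4000) = (0.0000, -2.4000)
link 1: phi[1] = -90 + 10 = -80 deg
  cos(-80 deg) = 0.1736, sin(-80 deg) = -0.9848
  joint[2] = (0.0000, -2.4000) + 7.1 * (0.1736, -0.9848) = (0.0000 + 1.2329, -2.4000 + -6.9921) = (1.2329, -9.3921)
End effector: (1.2329, -9.3921)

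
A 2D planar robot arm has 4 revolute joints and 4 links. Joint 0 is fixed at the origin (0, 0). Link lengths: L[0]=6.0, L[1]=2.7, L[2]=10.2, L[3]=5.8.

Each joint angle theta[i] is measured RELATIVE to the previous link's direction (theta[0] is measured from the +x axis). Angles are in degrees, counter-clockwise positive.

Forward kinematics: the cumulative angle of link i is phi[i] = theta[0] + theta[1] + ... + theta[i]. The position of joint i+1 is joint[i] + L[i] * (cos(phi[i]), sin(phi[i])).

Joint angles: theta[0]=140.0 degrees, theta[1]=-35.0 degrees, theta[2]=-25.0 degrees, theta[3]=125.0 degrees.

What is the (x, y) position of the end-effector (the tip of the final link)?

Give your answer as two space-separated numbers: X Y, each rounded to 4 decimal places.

Answer: -8.7805 14.0586

Derivation:
joint[0] = (0.0000, 0.0000)  (base)
link 0: phi[0] = 140 = 140 deg
  cos(140 deg) = -0.7660, sin(140 deg) = 0.6428
  joint[1] = (0.0000, 0.0000) + 6 * (-0.7660, 0.6428) = (0.0000 + -4.5963, 0.0000 + 3.8567) = (-4.5963, 3.8567)
link 1: phi[1] = 140 + -35 = 105 deg
  cos(105 deg) = -0.2588, sin(105 deg) = 0.9659
  joint[2] = (-4.5963, 3.8567) + 2.7 * (-0.2588, 0.9659) = (-4.5963 + -0.6988, 3.8567 + 2.6080) = (-5.2951, 6.4647)
link 2: phi[2] = 140 + -35 + -25 = 80 deg
  cos(80 deg) = 0.1736, sin(80 deg) = 0.9848
  joint[3] = (-5.2951, 6.4647) + 10.2 * (0.1736, 0.9848) = (-5.2951 + 1.7712, 6.4647 + 10.0450) = (-3.5239, 16.5098)
link 3: phi[3] = 140 + -35 + -25 + 125 = 205 deg
  cos(205 deg) = -0.9063, sin(205 deg) = -0.4226
  joint[4] = (-3.5239, 16.5098) + 5.8 * (-0.9063, -0.4226) = (-3.5239 + -5.2566, 16.5098 + -2.4512) = (-8.7805, 14.0586)
End effector: (-8.7805, 14.0586)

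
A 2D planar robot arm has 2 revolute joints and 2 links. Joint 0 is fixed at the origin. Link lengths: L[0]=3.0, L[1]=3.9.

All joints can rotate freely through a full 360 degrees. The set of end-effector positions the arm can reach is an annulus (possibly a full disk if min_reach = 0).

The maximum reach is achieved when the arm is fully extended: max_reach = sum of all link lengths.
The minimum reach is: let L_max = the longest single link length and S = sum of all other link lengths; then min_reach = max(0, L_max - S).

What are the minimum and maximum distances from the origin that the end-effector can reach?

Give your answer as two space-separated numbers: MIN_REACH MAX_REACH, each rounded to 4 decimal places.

Answer: 0.9000 6.9000

Derivation:
Link lengths: [3.0, 3.9]
max_reach = 3 + 3.9 = 6.9
L_max = max([3.0, 3.9]) = 3.9
S (sum of others) = 6.9 - 3.9 = 3
min_reach = max(0, 3.9 - 3) = max(0, 0.9) = 0.9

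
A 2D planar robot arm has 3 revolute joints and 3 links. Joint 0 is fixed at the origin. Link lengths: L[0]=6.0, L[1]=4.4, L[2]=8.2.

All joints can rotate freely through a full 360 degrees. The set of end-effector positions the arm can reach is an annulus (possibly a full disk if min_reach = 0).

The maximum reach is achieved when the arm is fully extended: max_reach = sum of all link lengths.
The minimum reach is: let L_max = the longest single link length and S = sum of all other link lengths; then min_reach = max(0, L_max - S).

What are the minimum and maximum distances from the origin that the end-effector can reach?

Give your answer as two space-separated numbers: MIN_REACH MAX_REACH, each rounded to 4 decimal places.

Link lengths: [6.0, 4.4, 8.2]
max_reach = 6 + 4.4 + 8.2 = 18.6
L_max = max([6.0, 4.4, 8.2]) = 8.2
S (sum of others) = 18.6 - 8.2 = 10.4
min_reach = max(0, 8.2 - 10.4) = max(0, -2.2) = 0

Answer: 0.0000 18.6000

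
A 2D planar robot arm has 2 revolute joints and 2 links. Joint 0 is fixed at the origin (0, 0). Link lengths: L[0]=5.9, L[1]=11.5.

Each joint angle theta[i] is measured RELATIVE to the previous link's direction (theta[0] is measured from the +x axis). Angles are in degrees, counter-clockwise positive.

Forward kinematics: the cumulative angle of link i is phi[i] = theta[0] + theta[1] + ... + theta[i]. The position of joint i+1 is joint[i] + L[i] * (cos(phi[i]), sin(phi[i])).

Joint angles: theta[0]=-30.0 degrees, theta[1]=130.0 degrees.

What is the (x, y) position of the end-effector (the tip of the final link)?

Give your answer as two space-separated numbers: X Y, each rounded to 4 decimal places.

joint[0] = (0.0000, 0.0000)  (base)
link 0: phi[0] = -30 = -30 deg
  cos(-30 deg) = 0.8660, sin(-30 deg) = -0.5000
  joint[1] = (0.0000, 0.0000) + 5.9 * (0.8660, -0.5000) = (0.0000 + 5.1095, 0.0000 + -2.9500) = (5.1095, -2.9500)
link 1: phi[1] = -30 + 130 = 100 deg
  cos(100 deg) = -0.1736, sin(100 deg) = 0.9848
  joint[2] = (5.1095, -2.9500) + 11.5 * (-0.1736, 0.9848) = (5.1095 + -1.9970, -2.9500 + 11.3253) = (3.1126, 8.3753)
End effector: (3.1126, 8.3753)

Answer: 3.1126 8.3753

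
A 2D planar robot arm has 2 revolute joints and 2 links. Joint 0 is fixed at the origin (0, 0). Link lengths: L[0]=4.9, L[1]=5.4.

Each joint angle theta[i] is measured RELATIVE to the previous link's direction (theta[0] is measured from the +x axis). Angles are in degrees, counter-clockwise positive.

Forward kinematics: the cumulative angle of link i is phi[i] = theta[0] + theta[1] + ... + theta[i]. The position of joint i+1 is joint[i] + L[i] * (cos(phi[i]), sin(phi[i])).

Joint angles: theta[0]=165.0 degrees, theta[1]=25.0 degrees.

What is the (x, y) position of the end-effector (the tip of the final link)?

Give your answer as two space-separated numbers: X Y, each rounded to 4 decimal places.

Answer: -10.0510 0.3305

Derivation:
joint[0] = (0.0000, 0.0000)  (base)
link 0: phi[0] = 165 = 165 deg
  cos(165 deg) = -0.9659, sin(165 deg) = 0.2588
  joint[1] = (0.0000, 0.0000) + 4.9 * (-0.9659, 0.2588) = (0.0000 + -4.7330, 0.0000 + 1.2682) = (-4.7330, 1.2682)
link 1: phi[1] = 165 + 25 = 190 deg
  cos(190 deg) = -0.9848, sin(190 deg) = -0.1736
  joint[2] = (-4.7330, 1.2682) + 5.4 * (-0.9848, -0.1736) = (-4.7330 + -5.3180, 1.2682 + -0.9377) = (-10.0510, 0.3305)
End effector: (-10.0510, 0.3305)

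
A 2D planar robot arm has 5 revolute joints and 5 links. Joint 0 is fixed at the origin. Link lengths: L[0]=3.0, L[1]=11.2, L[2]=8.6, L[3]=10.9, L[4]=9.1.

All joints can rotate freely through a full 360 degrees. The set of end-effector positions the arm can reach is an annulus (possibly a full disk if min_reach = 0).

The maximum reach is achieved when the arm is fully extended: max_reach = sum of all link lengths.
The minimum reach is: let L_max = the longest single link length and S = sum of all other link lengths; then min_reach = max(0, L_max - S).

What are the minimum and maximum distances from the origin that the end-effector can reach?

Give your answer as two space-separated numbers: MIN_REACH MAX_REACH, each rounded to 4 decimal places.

Answer: 0.0000 42.8000

Derivation:
Link lengths: [3.0, 11.2, 8.6, 10.9, 9.1]
max_reach = 3 + 11.2 + 8.6 + 10.9 + 9.1 = 42.8
L_max = max([3.0, 11.2, 8.6, 10.9, 9.1]) = 11.2
S (sum of others) = 42.8 - 11.2 = 31.6
min_reach = max(0, 11.2 - 31.6) = max(0, -20.4) = 0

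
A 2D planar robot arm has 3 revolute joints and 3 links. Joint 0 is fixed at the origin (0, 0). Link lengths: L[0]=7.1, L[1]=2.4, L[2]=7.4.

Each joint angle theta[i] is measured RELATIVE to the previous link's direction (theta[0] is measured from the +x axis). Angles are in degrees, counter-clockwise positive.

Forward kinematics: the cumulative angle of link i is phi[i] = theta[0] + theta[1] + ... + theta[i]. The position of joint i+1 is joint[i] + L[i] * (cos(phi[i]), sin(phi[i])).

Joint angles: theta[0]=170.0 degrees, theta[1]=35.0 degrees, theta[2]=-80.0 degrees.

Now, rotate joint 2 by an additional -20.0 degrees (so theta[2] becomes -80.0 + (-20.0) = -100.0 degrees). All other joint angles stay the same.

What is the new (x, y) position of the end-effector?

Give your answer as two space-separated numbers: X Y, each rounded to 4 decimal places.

joint[0] = (0.0000, 0.0000)  (base)
link 0: phi[0] = 170 = 170 deg
  cos(170 deg) = -0.9848, sin(170 deg) = 0.1736
  joint[1] = (0.0000, 0.0000) + 7.1 * (-0.9848, 0.1736) = (0.0000 + -6.9921, 0.0000 + 1.2329) = (-6.9921, 1.2329)
link 1: phi[1] = 170 + 35 = 205 deg
  cos(205 deg) = -0.9063, sin(205 deg) = -0.4226
  joint[2] = (-6.9921, 1.2329) + 2.4 * (-0.9063, -0.4226) = (-6.9921 + -2.1751, 1.2329 + -1.0143) = (-9.1673, 0.2186)
link 2: phi[2] = 170 + 35 + -100 = 105 deg
  cos(105 deg) = -0.2588, sin(105 deg) = 0.9659
  joint[3] = (-9.1673, 0.2186) + 7.4 * (-0.2588, 0.9659) = (-9.1673 + -1.9153, 0.2186 + 7.1479) = (-11.0825, 7.3665)
End effector: (-11.0825, 7.3665)

Answer: -11.0825 7.3665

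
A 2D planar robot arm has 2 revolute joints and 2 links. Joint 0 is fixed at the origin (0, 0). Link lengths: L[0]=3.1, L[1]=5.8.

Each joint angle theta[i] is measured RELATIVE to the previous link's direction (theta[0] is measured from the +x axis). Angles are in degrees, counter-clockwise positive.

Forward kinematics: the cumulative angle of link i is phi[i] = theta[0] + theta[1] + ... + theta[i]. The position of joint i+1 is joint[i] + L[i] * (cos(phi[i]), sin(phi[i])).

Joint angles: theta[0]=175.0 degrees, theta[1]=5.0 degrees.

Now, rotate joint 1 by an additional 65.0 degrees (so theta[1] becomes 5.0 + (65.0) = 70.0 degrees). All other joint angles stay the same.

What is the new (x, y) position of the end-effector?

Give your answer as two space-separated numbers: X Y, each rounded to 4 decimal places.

joint[0] = (0.0000, 0.0000)  (base)
link 0: phi[0] = 175 = 175 deg
  cos(175 deg) = -0.9962, sin(175 deg) = 0.0872
  joint[1] = (0.0000, 0.0000) + 3.1 * (-0.9962, 0.0872) = (0.0000 + -3.0882, 0.0000 + 0.2702) = (-3.0882, 0.2702)
link 1: phi[1] = 175 + 70 = 245 deg
  cos(245 deg) = -0.4226, sin(245 deg) = -0.9063
  joint[2] = (-3.0882, 0.2702) + 5.8 * (-0.4226, -0.9063) = (-3.0882 + -2.4512, 0.2702 + -5.2566) = (-5.5394, -4.9864)
End effector: (-5.5394, -4.9864)

Answer: -5.5394 -4.9864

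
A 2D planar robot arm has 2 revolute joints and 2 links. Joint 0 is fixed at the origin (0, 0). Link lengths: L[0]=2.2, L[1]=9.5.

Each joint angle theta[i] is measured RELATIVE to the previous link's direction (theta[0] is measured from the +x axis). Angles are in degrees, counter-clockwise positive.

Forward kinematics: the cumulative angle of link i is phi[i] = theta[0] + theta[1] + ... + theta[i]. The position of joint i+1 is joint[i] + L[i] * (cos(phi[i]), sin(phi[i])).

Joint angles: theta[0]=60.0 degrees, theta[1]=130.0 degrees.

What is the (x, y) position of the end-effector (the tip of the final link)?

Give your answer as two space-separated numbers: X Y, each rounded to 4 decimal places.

Answer: -8.2557 0.2556

Derivation:
joint[0] = (0.0000, 0.0000)  (base)
link 0: phi[0] = 60 = 60 deg
  cos(60 deg) = 0.5000, sin(60 deg) = 0.8660
  joint[1] = (0.0000, 0.0000) + 2.2 * (0.5000, 0.8660) = (0.0000 + 1.1000, 0.0000 + 1.9053) = (1.1000, 1.9053)
link 1: phi[1] = 60 + 130 = 190 deg
  cos(190 deg) = -0.9848, sin(190 deg) = -0.1736
  joint[2] = (1.1000, 1.9053) + 9.5 * (-0.9848, -0.1736) = (1.1000 + -9.3557, 1.9053 + -1.6497) = (-8.2557, 0.2556)
End effector: (-8.2557, 0.2556)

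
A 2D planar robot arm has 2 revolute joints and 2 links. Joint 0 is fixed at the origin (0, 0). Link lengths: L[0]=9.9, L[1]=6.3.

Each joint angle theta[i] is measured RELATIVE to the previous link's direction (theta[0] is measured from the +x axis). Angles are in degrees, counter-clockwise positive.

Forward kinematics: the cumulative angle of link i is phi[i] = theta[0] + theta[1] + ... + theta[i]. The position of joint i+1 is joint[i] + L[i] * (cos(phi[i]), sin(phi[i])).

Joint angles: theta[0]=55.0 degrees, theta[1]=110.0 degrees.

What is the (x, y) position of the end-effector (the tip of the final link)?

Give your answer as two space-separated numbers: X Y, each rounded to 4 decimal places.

joint[0] = (0.0000, 0.0000)  (base)
link 0: phi[0] = 55 = 55 deg
  cos(55 deg) = 0.5736, sin(55 deg) = 0.8192
  joint[1] = (0.0000, 0.0000) + 9.9 * (0.5736, 0.8192) = (0.0000 + 5.6784, 0.0000 + 8.1096) = (5.6784, 8.1096)
link 1: phi[1] = 55 + 110 = 165 deg
  cos(165 deg) = -0.9659, sin(165 deg) = 0.2588
  joint[2] = (5.6784, 8.1096) + 6.3 * (-0.9659, 0.2588) = (5.6784 + -6.0853, 8.1096 + 1.6306) = (-0.4069, 9.7402)
End effector: (-0.4069, 9.7402)

Answer: -0.4069 9.7402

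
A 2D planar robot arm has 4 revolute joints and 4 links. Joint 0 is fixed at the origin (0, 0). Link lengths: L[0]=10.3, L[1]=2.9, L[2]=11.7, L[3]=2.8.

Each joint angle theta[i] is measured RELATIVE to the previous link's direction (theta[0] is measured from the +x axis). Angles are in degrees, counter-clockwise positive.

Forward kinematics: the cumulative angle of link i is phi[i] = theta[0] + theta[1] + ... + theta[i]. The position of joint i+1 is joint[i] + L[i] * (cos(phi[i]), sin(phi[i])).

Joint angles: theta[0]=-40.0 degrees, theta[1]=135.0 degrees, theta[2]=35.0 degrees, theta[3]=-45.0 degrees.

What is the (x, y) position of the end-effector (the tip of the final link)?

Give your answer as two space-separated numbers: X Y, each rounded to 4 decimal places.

joint[0] = (0.0000, 0.0000)  (base)
link 0: phi[0] = -40 = -40 deg
  cos(-40 deg) = 0.7660, sin(-40 deg) = -0.6428
  joint[1] = (0.0000, 0.0000) + 10.3 * (0.7660, -0.6428) = (0.0000 + 7.8903, 0.0000 + -6.6207) = (7.8903, -6.6207)
link 1: phi[1] = -40 + 135 = 95 deg
  cos(95 deg) = -0.0872, sin(95 deg) = 0.9962
  joint[2] = (7.8903, -6.6207) + 2.9 * (-0.0872, 0.9962) = (7.8903 + -0.2528, -6.6207 + 2.8890) = (7.6375, -3.7317)
link 2: phi[2] = -40 + 135 + 35 = 130 deg
  cos(130 deg) = -0.6428, sin(130 deg) = 0.7660
  joint[3] = (7.6375, -3.7317) + 11.7 * (-0.6428, 0.7660) = (7.6375 + -7.5206, -3.7317 + 8.9627) = (0.1169, 5.2310)
link 3: phi[3] = -40 + 135 + 35 + -45 = 85 deg
  cos(85 deg) = 0.0872, sin(85 deg) = 0.9962
  joint[4] = (0.1169, 5.2310) + 2.8 * (0.0872, 0.9962) = (0.1169 + 0.2440, 5.2310 + 2.7893) = (0.3609, 8.0203)
End effector: (0.3609, 8.0203)

Answer: 0.3609 8.0203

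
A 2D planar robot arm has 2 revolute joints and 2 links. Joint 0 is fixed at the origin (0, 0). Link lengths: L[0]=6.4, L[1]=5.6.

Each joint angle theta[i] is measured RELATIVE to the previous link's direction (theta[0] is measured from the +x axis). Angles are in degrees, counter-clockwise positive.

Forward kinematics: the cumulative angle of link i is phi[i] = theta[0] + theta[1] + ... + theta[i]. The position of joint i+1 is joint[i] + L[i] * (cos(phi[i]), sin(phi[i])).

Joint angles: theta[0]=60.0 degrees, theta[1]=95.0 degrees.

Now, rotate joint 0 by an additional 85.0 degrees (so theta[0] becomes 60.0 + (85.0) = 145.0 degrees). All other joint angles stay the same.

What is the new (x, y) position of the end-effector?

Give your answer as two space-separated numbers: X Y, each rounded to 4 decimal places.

joint[0] = (0.0000, 0.0000)  (base)
link 0: phi[0] = 145 = 145 deg
  cos(145 deg) = -0.8192, sin(145 deg) = 0.5736
  joint[1] = (0.0000, 0.0000) + 6.4 * (-0.8192, 0.5736) = (0.0000 + -5.2426, 0.0000 + 3.6709) = (-5.2426, 3.6709)
link 1: phi[1] = 145 + 95 = 240 deg
  cos(240 deg) = -0.5000, sin(240 deg) = -0.8660
  joint[2] = (-5.2426, 3.6709) + 5.6 * (-0.5000, -0.8660) = (-5.2426 + -2.8000, 3.6709 + -4.8497) = (-8.0426, -1.1789)
End effector: (-8.0426, -1.1789)

Answer: -8.0426 -1.1789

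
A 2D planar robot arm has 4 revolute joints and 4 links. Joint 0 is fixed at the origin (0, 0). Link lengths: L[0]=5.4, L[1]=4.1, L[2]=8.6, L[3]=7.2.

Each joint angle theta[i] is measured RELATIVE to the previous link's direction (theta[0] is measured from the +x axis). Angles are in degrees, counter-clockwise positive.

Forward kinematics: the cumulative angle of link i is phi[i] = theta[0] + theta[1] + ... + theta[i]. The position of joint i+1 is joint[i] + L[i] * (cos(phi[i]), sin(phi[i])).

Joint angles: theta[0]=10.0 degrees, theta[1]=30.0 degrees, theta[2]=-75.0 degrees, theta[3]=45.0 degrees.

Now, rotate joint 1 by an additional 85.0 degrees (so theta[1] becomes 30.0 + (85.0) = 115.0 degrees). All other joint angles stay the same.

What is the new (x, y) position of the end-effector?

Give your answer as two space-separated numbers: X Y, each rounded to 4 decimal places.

Answer: 7.8668 18.0568

Derivation:
joint[0] = (0.0000, 0.0000)  (base)
link 0: phi[0] = 10 = 10 deg
  cos(10 deg) = 0.9848, sin(10 deg) = 0.1736
  joint[1] = (0.0000, 0.0000) + 5.4 * (0.9848, 0.1736) = (0.0000 + 5.3180, 0.0000 + 0.9377) = (5.3180, 0.9377)
link 1: phi[1] = 10 + 115 = 125 deg
  cos(125 deg) = -0.5736, sin(125 deg) = 0.8192
  joint[2] = (5.3180, 0.9377) + 4.1 * (-0.5736, 0.8192) = (5.3180 + -2.3517, 0.9377 + 3.3585) = (2.9663, 4.2962)
link 2: phi[2] = 10 + 115 + -75 = 50 deg
  cos(50 deg) = 0.6428, sin(50 deg) = 0.7660
  joint[3] = (2.9663, 4.2962) + 8.6 * (0.6428, 0.7660) = (2.9663 + 5.5280, 4.2962 + 6.5880) = (8.4943, 10.8842)
link 3: phi[3] = 10 + 115 + -75 + 45 = 95 deg
  cos(95 deg) = -0.0872, sin(95 deg) = 0.9962
  joint[4] = (8.4943, 10.8842) + 7.2 * (-0.0872, 0.9962) = (8.4943 + -0.6275, 10.8842 + 7.1726) = (7.8668, 18.0568)
End effector: (7.8668, 18.0568)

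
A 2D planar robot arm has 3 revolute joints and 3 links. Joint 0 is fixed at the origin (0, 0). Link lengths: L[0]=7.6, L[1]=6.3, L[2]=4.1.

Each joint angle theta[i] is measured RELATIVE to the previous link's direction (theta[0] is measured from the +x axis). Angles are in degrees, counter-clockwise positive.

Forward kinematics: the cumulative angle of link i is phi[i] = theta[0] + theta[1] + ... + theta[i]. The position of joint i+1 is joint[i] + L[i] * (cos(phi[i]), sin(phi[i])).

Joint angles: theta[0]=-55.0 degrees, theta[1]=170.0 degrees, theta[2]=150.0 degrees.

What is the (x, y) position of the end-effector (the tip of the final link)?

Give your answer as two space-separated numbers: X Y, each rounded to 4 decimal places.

joint[0] = (0.0000, 0.0000)  (base)
link 0: phi[0] = -55 = -55 deg
  cos(-55 deg) = 0.5736, sin(-55 deg) = -0.8192
  joint[1] = (0.0000, 0.0000) + 7.6 * (0.5736, -0.8192) = (0.0000 + 4.3592, 0.0000 + -6.2256) = (4.3592, -6.2256)
link 1: phi[1] = -55 + 170 = 115 deg
  cos(115 deg) = -0.4226, sin(115 deg) = 0.9063
  joint[2] = (4.3592, -6.2256) + 6.3 * (-0.4226, 0.9063) = (4.3592 + -2.6625, -6.2256 + 5.7097) = (1.6967, -0.5158)
link 2: phi[2] = -55 + 170 + 150 = 265 deg
  cos(265 deg) = -0.0872, sin(265 deg) = -0.9962
  joint[3] = (1.6967, -0.5158) + 4.1 * (-0.0872, -0.9962) = (1.6967 + -0.3573, -0.5158 + -4.0844) = (1.3393, -4.6002)
End effector: (1.3393, -4.6002)

Answer: 1.3393 -4.6002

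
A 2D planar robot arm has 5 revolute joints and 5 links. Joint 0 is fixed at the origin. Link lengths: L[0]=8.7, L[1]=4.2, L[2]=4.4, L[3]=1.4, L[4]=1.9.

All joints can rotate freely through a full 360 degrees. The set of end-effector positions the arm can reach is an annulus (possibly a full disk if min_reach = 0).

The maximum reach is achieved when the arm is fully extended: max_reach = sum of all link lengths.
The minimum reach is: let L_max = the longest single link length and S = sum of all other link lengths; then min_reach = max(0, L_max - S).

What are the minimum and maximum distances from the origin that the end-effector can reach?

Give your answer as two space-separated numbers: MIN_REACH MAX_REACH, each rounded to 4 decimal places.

Link lengths: [8.7, 4.2, 4.4, 1.4, 1.9]
max_reach = 8.7 + 4.2 + 4.4 + 1.4 + 1.9 = 20.6
L_max = max([8.7, 4.2, 4.4, 1.4, 1.9]) = 8.7
S (sum of others) = 20.6 - 8.7 = 11.9
min_reach = max(0, 8.7 - 11.9) = max(0, -3.2) = 0

Answer: 0.0000 20.6000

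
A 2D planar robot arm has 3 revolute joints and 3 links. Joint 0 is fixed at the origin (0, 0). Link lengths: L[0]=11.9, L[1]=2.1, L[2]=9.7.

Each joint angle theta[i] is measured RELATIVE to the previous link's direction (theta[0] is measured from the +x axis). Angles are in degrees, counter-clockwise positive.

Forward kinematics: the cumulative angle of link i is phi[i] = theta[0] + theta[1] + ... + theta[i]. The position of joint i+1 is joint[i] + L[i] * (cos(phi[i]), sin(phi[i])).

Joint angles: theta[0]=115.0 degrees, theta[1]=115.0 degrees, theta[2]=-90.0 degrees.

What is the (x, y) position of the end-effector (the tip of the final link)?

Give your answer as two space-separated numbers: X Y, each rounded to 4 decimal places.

Answer: -13.8096 15.4114

Derivation:
joint[0] = (0.0000, 0.0000)  (base)
link 0: phi[0] = 115 = 115 deg
  cos(115 deg) = -0.4226, sin(115 deg) = 0.9063
  joint[1] = (0.0000, 0.0000) + 11.9 * (-0.4226, 0.9063) = (0.0000 + -5.0292, 0.0000 + 10.7851) = (-5.0292, 10.7851)
link 1: phi[1] = 115 + 115 = 230 deg
  cos(230 deg) = -0.6428, sin(230 deg) = -0.7660
  joint[2] = (-5.0292, 10.7851) + 2.1 * (-0.6428, -0.7660) = (-5.0292 + -1.3499, 10.7851 + -1.6087) = (-6.3790, 9.1764)
link 2: phi[2] = 115 + 115 + -90 = 140 deg
  cos(140 deg) = -0.7660, sin(140 deg) = 0.6428
  joint[3] = (-6.3790, 9.1764) + 9.7 * (-0.7660, 0.6428) = (-6.3790 + -7.4306, 9.1764 + 6.2350) = (-13.8096, 15.4114)
End effector: (-13.8096, 15.4114)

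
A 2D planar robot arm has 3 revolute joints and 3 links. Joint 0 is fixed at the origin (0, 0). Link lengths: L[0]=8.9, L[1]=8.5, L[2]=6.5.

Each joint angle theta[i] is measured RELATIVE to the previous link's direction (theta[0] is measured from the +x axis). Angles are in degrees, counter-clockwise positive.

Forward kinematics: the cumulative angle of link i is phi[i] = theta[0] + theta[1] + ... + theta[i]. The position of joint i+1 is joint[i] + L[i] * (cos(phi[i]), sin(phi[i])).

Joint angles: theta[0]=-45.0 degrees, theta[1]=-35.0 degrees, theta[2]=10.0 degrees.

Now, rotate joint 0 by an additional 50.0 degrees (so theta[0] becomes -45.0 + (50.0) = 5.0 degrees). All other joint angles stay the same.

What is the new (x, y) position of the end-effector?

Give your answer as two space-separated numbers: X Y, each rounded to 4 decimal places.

joint[0] = (0.0000, 0.0000)  (base)
link 0: phi[0] = 5 = 5 deg
  cos(5 deg) = 0.9962, sin(5 deg) = 0.0872
  joint[1] = (0.0000, 0.0000) + 8.9 * (0.9962, 0.0872) = (0.0000 + 8.8661, 0.0000 + 0.7757) = (8.8661, 0.7757)
link 1: phi[1] = 5 + -35 = -30 deg
  cos(-30 deg) = 0.8660, sin(-30 deg) = -0.5000
  joint[2] = (8.8661, 0.7757) + 8.5 * (0.8660, -0.5000) = (8.8661 + 7.3612, 0.7757 + -4.2500) = (16.2273, -3.4743)
link 2: phi[2] = 5 + -35 + 10 = -20 deg
  cos(-20 deg) = 0.9397, sin(-20 deg) = -0.3420
  joint[3] = (16.2273, -3.4743) + 6.5 * (0.9397, -0.3420) = (16.2273 + 6.1080, -3.4743 + -2.2231) = (22.3354, -5.6974)
End effector: (22.3354, -5.6974)

Answer: 22.3354 -5.6974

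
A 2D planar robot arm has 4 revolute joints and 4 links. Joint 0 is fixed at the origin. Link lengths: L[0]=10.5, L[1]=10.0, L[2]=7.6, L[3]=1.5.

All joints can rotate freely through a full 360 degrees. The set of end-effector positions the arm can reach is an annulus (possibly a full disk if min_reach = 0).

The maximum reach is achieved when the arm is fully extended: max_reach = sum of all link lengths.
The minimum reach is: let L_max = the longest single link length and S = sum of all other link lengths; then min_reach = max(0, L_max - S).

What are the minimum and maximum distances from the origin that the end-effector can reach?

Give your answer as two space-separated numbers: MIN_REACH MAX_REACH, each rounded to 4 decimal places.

Link lengths: [10.5, 10.0, 7.6, 1.5]
max_reach = 10.5 + 10 + 7.6 + 1.5 = 29.6
L_max = max([10.5, 10.0, 7.6, 1.5]) = 10.5
S (sum of others) = 29.6 - 10.5 = 19.1
min_reach = max(0, 10.5 - 19.1) = max(0, -8.6) = 0

Answer: 0.0000 29.6000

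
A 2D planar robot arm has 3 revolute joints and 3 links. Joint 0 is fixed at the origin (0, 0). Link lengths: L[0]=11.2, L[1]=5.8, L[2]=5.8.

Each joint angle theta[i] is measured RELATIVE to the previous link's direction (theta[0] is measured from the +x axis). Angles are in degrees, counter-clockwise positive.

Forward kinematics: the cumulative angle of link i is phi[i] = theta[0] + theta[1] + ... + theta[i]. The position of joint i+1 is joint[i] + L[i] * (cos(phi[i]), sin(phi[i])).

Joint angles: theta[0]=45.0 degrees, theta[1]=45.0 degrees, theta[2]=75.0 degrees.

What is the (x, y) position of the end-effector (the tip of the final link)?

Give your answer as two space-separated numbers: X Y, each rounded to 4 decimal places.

joint[0] = (0.0000, 0.0000)  (base)
link 0: phi[0] = 45 = 45 deg
  cos(45 deg) = 0.7071, sin(45 deg) = 0.7071
  joint[1] = (0.0000, 0.0000) + 11.2 * (0.7071, 0.7071) = (0.0000 + 7.9196, 0.0000 + 7.9196) = (7.9196, 7.9196)
link 1: phi[1] = 45 + 45 = 90 deg
  cos(90 deg) = 0.0000, sin(90 deg) = 1.0000
  joint[2] = (7.9196, 7.9196) + 5.8 * (0.0000, 1.0000) = (7.9196 + 0.0000, 7.9196 + 5.8000) = (7.9196, 13.7196)
link 2: phi[2] = 45 + 45 + 75 = 165 deg
  cos(165 deg) = -0.9659, sin(165 deg) = 0.2588
  joint[3] = (7.9196, 13.7196) + 5.8 * (-0.9659, 0.2588) = (7.9196 + -5.6024, 13.7196 + 1.5012) = (2.3172, 15.2207)
End effector: (2.3172, 15.2207)

Answer: 2.3172 15.2207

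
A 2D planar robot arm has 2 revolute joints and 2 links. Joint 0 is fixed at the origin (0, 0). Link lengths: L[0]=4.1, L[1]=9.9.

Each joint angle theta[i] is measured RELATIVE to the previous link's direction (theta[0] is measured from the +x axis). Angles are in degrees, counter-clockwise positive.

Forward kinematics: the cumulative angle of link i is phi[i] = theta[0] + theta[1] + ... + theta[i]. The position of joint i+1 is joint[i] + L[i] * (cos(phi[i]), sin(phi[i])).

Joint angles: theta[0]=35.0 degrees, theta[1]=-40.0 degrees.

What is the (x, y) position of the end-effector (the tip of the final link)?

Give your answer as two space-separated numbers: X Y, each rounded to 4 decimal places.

joint[0] = (0.0000, 0.0000)  (base)
link 0: phi[0] = 35 = 35 deg
  cos(35 deg) = 0.8192, sin(35 deg) = 0.5736
  joint[1] = (0.0000, 0.0000) + 4.1 * (0.8192, 0.5736) = (0.0000 + 3.3585, 0.0000 + 2.3517) = (3.3585, 2.3517)
link 1: phi[1] = 35 + -40 = -5 deg
  cos(-5 deg) = 0.9962, sin(-5 deg) = -0.0872
  joint[2] = (3.3585, 2.3517) + 9.9 * (0.9962, -0.0872) = (3.3585 + 9.8623, 2.3517 + -0.8628) = (13.2209, 1.4888)
End effector: (13.2209, 1.4888)

Answer: 13.2209 1.4888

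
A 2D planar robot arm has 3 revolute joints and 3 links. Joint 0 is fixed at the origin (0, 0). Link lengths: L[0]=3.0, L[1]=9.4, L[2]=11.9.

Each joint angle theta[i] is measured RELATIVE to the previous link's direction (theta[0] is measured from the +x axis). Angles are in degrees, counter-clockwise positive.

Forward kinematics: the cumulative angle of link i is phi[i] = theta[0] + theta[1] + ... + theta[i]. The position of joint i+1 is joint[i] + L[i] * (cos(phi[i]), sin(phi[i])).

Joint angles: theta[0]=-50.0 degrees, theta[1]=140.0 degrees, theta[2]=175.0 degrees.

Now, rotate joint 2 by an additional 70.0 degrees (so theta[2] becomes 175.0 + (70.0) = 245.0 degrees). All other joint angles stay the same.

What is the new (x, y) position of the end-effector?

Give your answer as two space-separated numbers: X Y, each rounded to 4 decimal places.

Answer: 12.7134 2.0727

Derivation:
joint[0] = (0.0000, 0.0000)  (base)
link 0: phi[0] = -50 = -50 deg
  cos(-50 deg) = 0.6428, sin(-50 deg) = -0.7660
  joint[1] = (0.0000, 0.0000) + 3 * (0.6428, -0.7660) = (0.0000 + 1.9284, 0.0000 + -2.2981) = (1.9284, -2.2981)
link 1: phi[1] = -50 + 140 = 90 deg
  cos(90 deg) = 0.0000, sin(90 deg) = 1.0000
  joint[2] = (1.9284, -2.2981) + 9.4 * (0.0000, 1.0000) = (1.9284 + 0.0000, -2.2981 + 9.4000) = (1.9284, 7.1019)
link 2: phi[2] = -50 + 140 + 245 = 335 deg
  cos(335 deg) = 0.9063, sin(335 deg) = -0.4226
  joint[3] = (1.9284, 7.1019) + 11.9 * (0.9063, -0.4226) = (1.9284 + 10.7851, 7.1019 + -5.0292) = (12.7134, 2.0727)
End effector: (12.7134, 2.0727)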